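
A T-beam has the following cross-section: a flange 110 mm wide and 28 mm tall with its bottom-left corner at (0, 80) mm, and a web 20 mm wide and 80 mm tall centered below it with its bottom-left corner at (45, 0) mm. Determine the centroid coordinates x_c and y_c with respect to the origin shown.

x_c = 55.00 mm, y_c = 75.54 mm

web: A = 20 × 80 = 1600.00, centroid at (55.00, 40.00).
flange: A = 110 × 28 = 3080.00, centroid at (55.00, 94.00).
ΣA = 4680.00 mm², ΣAx_c = 257400.00 mm³, ΣAy_c = 353520.00 mm³.
x_c = 257400.00/4680.00 = 55.00 mm; y_c = 353520.00/4680.00 = 75.54 mm.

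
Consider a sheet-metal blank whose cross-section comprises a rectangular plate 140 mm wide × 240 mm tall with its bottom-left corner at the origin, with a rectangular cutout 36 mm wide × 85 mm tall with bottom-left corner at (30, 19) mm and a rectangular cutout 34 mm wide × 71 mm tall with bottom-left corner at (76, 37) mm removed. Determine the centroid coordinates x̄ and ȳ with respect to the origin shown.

plate: A = 140 × 240 = 33600.00, centroid at (70.00, 120.00).
hole 1: A = −(36 × 85) = -3060.00, centroid at (48.00, 61.50).
hole 2: A = −(34 × 71) = -2414.00, centroid at (93.00, 72.50).
ΣA = 28126.00 mm²
ΣAx̄ = (33600.00)(70.00) + (-3060.00)(48.00) + (-2414.00)(93.00) = 1980618.00 mm³
ΣAȳ = (33600.00)(120.00) + (-3060.00)(61.50) + (-2414.00)(72.50) = 3668795.00 mm³
x̄ = 1980618.00 / 28126.00 = 70.42 mm
ȳ = 3668795.00 / 28126.00 = 130.44 mm

x̄ = 70.42 mm, ȳ = 130.44 mm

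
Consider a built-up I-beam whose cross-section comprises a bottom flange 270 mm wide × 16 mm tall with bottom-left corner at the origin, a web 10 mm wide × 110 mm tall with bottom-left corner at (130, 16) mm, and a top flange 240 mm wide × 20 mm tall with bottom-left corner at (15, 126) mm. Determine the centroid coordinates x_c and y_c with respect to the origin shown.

bottom flange: A = 270 × 16 = 4320.00, centroid at (135.00, 8.00).
web: A = 10 × 110 = 1100.00, centroid at (135.00, 71.00).
top flange: A = 240 × 20 = 4800.00, centroid at (135.00, 136.00).
ΣA = 10220.00 mm², ΣAx_c = 1379700.00 mm³, ΣAy_c = 765460.00 mm³.
x_c = 1379700.00/10220.00 = 135.00 mm; y_c = 765460.00/10220.00 = 74.90 mm.

x_c = 135.00 mm, y_c = 74.90 mm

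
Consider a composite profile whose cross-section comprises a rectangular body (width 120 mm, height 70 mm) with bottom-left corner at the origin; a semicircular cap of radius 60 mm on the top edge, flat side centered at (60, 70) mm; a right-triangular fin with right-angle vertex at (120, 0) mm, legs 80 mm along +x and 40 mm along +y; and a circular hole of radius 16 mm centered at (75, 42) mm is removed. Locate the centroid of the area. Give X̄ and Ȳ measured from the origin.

Part | A | x̄ᵢ | ȳᵢ | A·x̄ᵢ | A·ȳᵢ
rectangular body | 8400.00 | 60.00 | 35.00 | 504000.00 | 294000.00
semicircular top | 5654.87 | 60.00 | 95.46 | 339292.01 | 539840.67
triangular fin | 1600.00 | 146.67 | 13.33 | 234666.67 | 21333.33
hole | -804.25 | 75.00 | 42.00 | -60318.58 | -33778.40
Σ | 14850.62 |  |  | 1017640.09 | 821395.60
X̄ = 1017640.09 / 14850.62 = 68.53 mm
Ȳ = 821395.60 / 14850.62 = 55.31 mm

X̄ = 68.53 mm, Ȳ = 55.31 mm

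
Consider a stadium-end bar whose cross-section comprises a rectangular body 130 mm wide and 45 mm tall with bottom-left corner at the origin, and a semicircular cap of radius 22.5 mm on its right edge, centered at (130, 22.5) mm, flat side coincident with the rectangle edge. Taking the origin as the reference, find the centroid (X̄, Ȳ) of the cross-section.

Part | A | x̄ᵢ | ȳᵢ | A·x̄ᵢ | A·ȳᵢ
rectangular body | 5850.00 | 65.00 | 22.50 | 380250.00 | 131625.00
semicircular end | 795.22 | 139.55 | 22.50 | 110971.78 | 17892.35
Σ | 6645.22 |  |  | 491221.78 | 149517.35
X̄ = 491221.78 / 6645.22 = 73.92 mm
Ȳ = 149517.35 / 6645.22 = 22.50 mm

X̄ = 73.92 mm, Ȳ = 22.50 mm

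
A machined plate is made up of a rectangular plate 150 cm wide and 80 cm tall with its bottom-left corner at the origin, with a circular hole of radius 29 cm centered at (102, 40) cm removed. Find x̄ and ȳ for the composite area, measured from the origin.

x̄ = 67.38 cm, ȳ = 40.00 cm

plate: A = 150 × 80 = 12000.00, centroid at (75.00, 40.00).
hole: A = −π·29² = -2642.08, centroid at (102.00, 40.00).
ΣA = 9357.92 cm²
ΣAx̄ = (12000.00)(75.00) + (-2642.08)(102.00) = 630507.90 cm³
ΣAȳ = (12000.00)(40.00) + (-2642.08)(40.00) = 374316.82 cm³
x̄ = 630507.90 / 9357.92 = 67.38 cm
ȳ = 374316.82 / 9357.92 = 40.00 cm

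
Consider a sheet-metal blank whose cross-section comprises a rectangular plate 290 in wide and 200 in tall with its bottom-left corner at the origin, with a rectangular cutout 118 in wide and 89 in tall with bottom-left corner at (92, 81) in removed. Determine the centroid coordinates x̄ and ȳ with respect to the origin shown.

Part | A | x̄ᵢ | ȳᵢ | A·x̄ᵢ | A·ȳᵢ
plate | 58000.00 | 145.00 | 100.00 | 8410000.00 | 5800000.00
hole | -10502.00 | 151.00 | 125.50 | -1585802.00 | -1318001.00
Σ | 47498.00 |  |  | 6824198.00 | 4481999.00
x̄ = 6824198.00 / 47498.00 = 143.67 in
ȳ = 4481999.00 / 47498.00 = 94.36 in

x̄ = 143.67 in, ȳ = 94.36 in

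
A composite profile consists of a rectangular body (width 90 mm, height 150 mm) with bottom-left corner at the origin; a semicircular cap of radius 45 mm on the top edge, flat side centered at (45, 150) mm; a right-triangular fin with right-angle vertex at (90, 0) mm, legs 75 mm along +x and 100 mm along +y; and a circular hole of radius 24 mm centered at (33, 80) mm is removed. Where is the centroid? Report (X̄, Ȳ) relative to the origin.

X̄ = 60.26 mm, Ȳ = 82.20 mm

rectangular body: A = 90 × 150 = 13500.00, centroid at (45.00, 75.00).
semicircular top: A = ½π·45² = 3180.86, centroid at (45.00, 169.10).
triangular fin: A = ½·75·100 = 3750.00, centroid at (115.00, 33.33).
hole: A = −π·24² = -1809.56, centroid at (33.00, 80.00).
ΣA = 18621.31 mm², ΣAX̄ = 1122173.42 mm³, ΣAȲ = 1530614.79 mm³.
X̄ = 1122173.42/18621.31 = 60.26 mm; Ȳ = 1530614.79/18621.31 = 82.20 mm.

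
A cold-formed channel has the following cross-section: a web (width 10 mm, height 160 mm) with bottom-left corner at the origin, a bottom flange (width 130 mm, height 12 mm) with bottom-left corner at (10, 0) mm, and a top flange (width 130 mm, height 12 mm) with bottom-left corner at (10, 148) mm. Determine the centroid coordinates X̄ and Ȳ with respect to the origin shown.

X̄ = 51.27 mm, Ȳ = 80.00 mm

web: A = 10 × 160 = 1600.00, centroid at (5.00, 80.00).
bottom flange: A = 130 × 12 = 1560.00, centroid at (75.00, 6.00).
top flange: A = 130 × 12 = 1560.00, centroid at (75.00, 154.00).
ΣA = 4720.00 mm²
ΣAX̄ = (1600.00)(5.00) + (1560.00)(75.00) + (1560.00)(75.00) = 242000.00 mm³
ΣAȲ = (1600.00)(80.00) + (1560.00)(6.00) + (1560.00)(154.00) = 377600.00 mm³
X̄ = 242000.00 / 4720.00 = 51.27 mm
Ȳ = 377600.00 / 4720.00 = 80.00 mm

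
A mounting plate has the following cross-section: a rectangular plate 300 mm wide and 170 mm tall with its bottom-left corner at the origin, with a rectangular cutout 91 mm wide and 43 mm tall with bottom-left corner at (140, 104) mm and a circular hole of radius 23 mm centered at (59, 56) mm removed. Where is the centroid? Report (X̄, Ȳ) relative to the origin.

X̄ = 150.27 mm, Ȳ = 82.57 mm

Part | A | x̄ᵢ | ȳᵢ | A·x̄ᵢ | A·ȳᵢ
plate | 51000.00 | 150.00 | 85.00 | 7650000.00 | 4335000.00
hole 1 | -3913.00 | 185.50 | 125.50 | -725861.50 | -491081.50
hole 2 | -1661.90 | 59.00 | 56.00 | -98052.25 | -93066.54
Σ | 45425.10 |  |  | 6826086.25 | 3750851.96
X̄ = 6826086.25 / 45425.10 = 150.27 mm
Ȳ = 3750851.96 / 45425.10 = 82.57 mm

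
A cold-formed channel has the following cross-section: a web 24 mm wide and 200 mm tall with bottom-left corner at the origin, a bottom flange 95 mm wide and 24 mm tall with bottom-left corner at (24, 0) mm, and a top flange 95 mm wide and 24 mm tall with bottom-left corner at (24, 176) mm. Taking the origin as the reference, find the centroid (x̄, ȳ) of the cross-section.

x̄ = 40.99 mm, ȳ = 100.00 mm

web: A = 24 × 200 = 4800.00, centroid at (12.00, 100.00).
bottom flange: A = 95 × 24 = 2280.00, centroid at (71.50, 12.00).
top flange: A = 95 × 24 = 2280.00, centroid at (71.50, 188.00).
ΣA = 9360.00 mm²
ΣAx̄ = (4800.00)(12.00) + (2280.00)(71.50) + (2280.00)(71.50) = 383640.00 mm³
ΣAȳ = (4800.00)(100.00) + (2280.00)(12.00) + (2280.00)(188.00) = 936000.00 mm³
x̄ = 383640.00 / 9360.00 = 40.99 mm
ȳ = 936000.00 / 9360.00 = 100.00 mm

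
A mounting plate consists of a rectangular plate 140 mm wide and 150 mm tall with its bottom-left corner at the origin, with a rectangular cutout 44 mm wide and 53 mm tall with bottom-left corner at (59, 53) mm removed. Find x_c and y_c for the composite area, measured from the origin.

plate: A = 140 × 150 = 21000.00, centroid at (70.00, 75.00).
hole: A = −(44 × 53) = -2332.00, centroid at (81.00, 79.50).
ΣA = 18668.00 mm²
ΣAx_c = (21000.00)(70.00) + (-2332.00)(81.00) = 1281108.00 mm³
ΣAy_c = (21000.00)(75.00) + (-2332.00)(79.50) = 1389606.00 mm³
x_c = 1281108.00 / 18668.00 = 68.63 mm
y_c = 1389606.00 / 18668.00 = 74.44 mm

x_c = 68.63 mm, y_c = 74.44 mm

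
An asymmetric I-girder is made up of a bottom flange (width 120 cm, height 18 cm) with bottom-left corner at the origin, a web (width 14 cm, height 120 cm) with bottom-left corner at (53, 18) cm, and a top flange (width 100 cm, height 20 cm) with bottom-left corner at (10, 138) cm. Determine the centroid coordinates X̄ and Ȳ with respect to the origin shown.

bottom flange: A = 120 × 18 = 2160.00, centroid at (60.00, 9.00).
web: A = 14 × 120 = 1680.00, centroid at (60.00, 78.00).
top flange: A = 100 × 20 = 2000.00, centroid at (60.00, 148.00).
ΣA = 5840.00 cm²
ΣAX̄ = (2160.00)(60.00) + (1680.00)(60.00) + (2000.00)(60.00) = 350400.00 cm³
ΣAȲ = (2160.00)(9.00) + (1680.00)(78.00) + (2000.00)(148.00) = 446480.00 cm³
X̄ = 350400.00 / 5840.00 = 60.00 cm
Ȳ = 446480.00 / 5840.00 = 76.45 cm

X̄ = 60.00 cm, Ȳ = 76.45 cm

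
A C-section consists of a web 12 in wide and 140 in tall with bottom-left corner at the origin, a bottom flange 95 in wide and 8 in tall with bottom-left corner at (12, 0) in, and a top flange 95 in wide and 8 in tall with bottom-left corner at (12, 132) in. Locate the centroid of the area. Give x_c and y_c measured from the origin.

x_c = 31.41 in, y_c = 70.00 in

web: A = 12 × 140 = 1680.00, centroid at (6.00, 70.00).
bottom flange: A = 95 × 8 = 760.00, centroid at (59.50, 4.00).
top flange: A = 95 × 8 = 760.00, centroid at (59.50, 136.00).
ΣA = 3200.00 in², ΣAx_c = 100520.00 in³, ΣAy_c = 224000.00 in³.
x_c = 100520.00/3200.00 = 31.41 in; y_c = 224000.00/3200.00 = 70.00 in.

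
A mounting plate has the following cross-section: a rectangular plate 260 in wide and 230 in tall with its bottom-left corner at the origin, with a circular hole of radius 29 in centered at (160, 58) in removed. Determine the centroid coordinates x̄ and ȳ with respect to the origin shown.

plate: A = 260 × 230 = 59800.00, centroid at (130.00, 115.00).
hole: A = −π·29² = -2642.08, centroid at (160.00, 58.00).
ΣA = 57157.92 in², ΣAx̄ = 7351267.29 in³, ΣAȳ = 6723759.39 in³.
x̄ = 7351267.29/57157.92 = 128.61 in; ȳ = 6723759.39/57157.92 = 117.63 in.

x̄ = 128.61 in, ȳ = 117.63 in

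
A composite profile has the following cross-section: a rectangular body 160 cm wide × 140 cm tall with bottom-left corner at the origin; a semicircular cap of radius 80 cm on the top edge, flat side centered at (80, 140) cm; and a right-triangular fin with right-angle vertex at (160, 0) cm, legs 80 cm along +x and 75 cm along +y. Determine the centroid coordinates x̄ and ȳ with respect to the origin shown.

rectangular body: A = 160 × 140 = 22400.00, centroid at (80.00, 70.00).
semicircular top: A = ½π·80² = 10053.10, centroid at (80.00, 173.95).
triangular fin: A = ½·80·75 = 3000.00, centroid at (186.67, 25.00).
ΣA = 35453.10 cm²
ΣAx̄ = (22400.00)(80.00) + (10053.10)(80.00) + (3000.00)(186.67) = 3156247.72 cm³
ΣAȳ = (22400.00)(70.00) + (10053.10)(173.95) + (3000.00)(25.00) = 3391766.84 cm³
x̄ = 3156247.72 / 35453.10 = 89.03 cm
ȳ = 3391766.84 / 35453.10 = 95.67 cm

x̄ = 89.03 cm, ȳ = 95.67 cm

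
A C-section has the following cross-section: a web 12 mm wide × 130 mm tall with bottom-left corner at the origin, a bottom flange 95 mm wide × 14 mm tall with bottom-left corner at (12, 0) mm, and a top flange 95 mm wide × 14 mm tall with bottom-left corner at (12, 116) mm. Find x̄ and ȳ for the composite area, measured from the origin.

web: A = 12 × 130 = 1560.00, centroid at (6.00, 65.00).
bottom flange: A = 95 × 14 = 1330.00, centroid at (59.50, 7.00).
top flange: A = 95 × 14 = 1330.00, centroid at (59.50, 123.00).
ΣA = 4220.00 mm², ΣAx̄ = 167630.00 mm³, ΣAȳ = 274300.00 mm³.
x̄ = 167630.00/4220.00 = 39.72 mm; ȳ = 274300.00/4220.00 = 65.00 mm.

x̄ = 39.72 mm, ȳ = 65.00 mm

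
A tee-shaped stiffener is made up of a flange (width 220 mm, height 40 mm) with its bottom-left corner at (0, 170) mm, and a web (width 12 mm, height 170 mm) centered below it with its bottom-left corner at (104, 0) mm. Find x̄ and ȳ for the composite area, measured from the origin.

Part | A | x̄ᵢ | ȳᵢ | A·x̄ᵢ | A·ȳᵢ
web | 2040.00 | 110.00 | 85.00 | 224400.00 | 173400.00
flange | 8800.00 | 110.00 | 190.00 | 968000.00 | 1672000.00
Σ | 10840.00 |  |  | 1192400.00 | 1845400.00
x̄ = 1192400.00 / 10840.00 = 110.00 mm
ȳ = 1845400.00 / 10840.00 = 170.24 mm

x̄ = 110.00 mm, ȳ = 170.24 mm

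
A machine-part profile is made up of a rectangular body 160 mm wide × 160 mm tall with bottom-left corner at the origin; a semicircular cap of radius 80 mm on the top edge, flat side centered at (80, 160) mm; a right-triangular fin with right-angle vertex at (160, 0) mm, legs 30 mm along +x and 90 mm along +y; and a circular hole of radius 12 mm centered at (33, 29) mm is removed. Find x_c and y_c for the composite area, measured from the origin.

rectangular body: A = 160 × 160 = 25600.00, centroid at (80.00, 80.00).
semicircular top: A = ½π·80² = 10053.10, centroid at (80.00, 193.95).
triangular fin: A = ½·30·90 = 1350.00, centroid at (170.00, 30.00).
hole: A = −π·12² = -452.39, centroid at (33.00, 29.00).
ΣA = 36550.71 mm², ΣAx_c = 3066818.87 mm³, ΣAy_c = 4025209.48 mm³.
x_c = 3066818.87/36550.71 = 83.91 mm; y_c = 4025209.48/36550.71 = 110.13 mm.

x_c = 83.91 mm, y_c = 110.13 mm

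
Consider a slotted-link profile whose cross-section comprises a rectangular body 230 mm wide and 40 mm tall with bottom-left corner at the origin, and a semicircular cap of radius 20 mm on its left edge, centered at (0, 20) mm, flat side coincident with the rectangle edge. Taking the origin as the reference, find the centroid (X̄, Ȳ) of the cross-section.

rectangular body: A = 230 × 40 = 9200.00, centroid at (115.00, 20.00).
semicircular end: A = ½π·20² = 628.32, centroid at (-8.49, 20.00).
ΣA = 9828.32 mm²
ΣAX̄ = (9200.00)(115.00) + (628.32)(-8.49) = 1052666.67 mm³
ΣAȲ = (9200.00)(20.00) + (628.32)(20.00) = 196566.37 mm³
X̄ = 1052666.67 / 9828.32 = 107.11 mm
Ȳ = 196566.37 / 9828.32 = 20.00 mm

X̄ = 107.11 mm, Ȳ = 20.00 mm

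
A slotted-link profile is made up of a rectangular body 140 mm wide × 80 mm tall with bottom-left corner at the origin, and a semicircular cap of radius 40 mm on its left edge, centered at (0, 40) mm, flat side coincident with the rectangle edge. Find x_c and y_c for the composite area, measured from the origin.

rectangular body: A = 140 × 80 = 11200.00, centroid at (70.00, 40.00).
semicircular end: A = ½π·40² = 2513.27, centroid at (-16.98, 40.00).
ΣA = 13713.27 mm²
ΣAx_c = (11200.00)(70.00) + (2513.27)(-16.98) = 741333.33 mm³
ΣAy_c = (11200.00)(40.00) + (2513.27)(40.00) = 548530.96 mm³
x_c = 741333.33 / 13713.27 = 54.06 mm
y_c = 548530.96 / 13713.27 = 40.00 mm

x_c = 54.06 mm, y_c = 40.00 mm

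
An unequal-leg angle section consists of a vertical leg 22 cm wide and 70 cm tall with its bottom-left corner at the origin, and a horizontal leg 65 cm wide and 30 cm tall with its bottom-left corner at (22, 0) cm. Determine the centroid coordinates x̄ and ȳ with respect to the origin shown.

Part | A | x̄ᵢ | ȳᵢ | A·x̄ᵢ | A·ȳᵢ
vertical leg | 1540.00 | 11.00 | 35.00 | 16940.00 | 53900.00
horizontal leg | 1950.00 | 54.50 | 15.00 | 106275.00 | 29250.00
Σ | 3490.00 |  |  | 123215.00 | 83150.00
x̄ = 123215.00 / 3490.00 = 35.31 cm
ȳ = 83150.00 / 3490.00 = 23.83 cm

x̄ = 35.31 cm, ȳ = 23.83 cm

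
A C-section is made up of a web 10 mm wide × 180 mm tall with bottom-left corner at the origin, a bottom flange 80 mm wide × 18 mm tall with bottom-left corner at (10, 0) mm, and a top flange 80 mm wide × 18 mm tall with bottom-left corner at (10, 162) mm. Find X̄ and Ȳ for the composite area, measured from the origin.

web: A = 10 × 180 = 1800.00, centroid at (5.00, 90.00).
bottom flange: A = 80 × 18 = 1440.00, centroid at (50.00, 9.00).
top flange: A = 80 × 18 = 1440.00, centroid at (50.00, 171.00).
ΣA = 4680.00 mm², ΣAX̄ = 153000.00 mm³, ΣAȲ = 421200.00 mm³.
X̄ = 153000.00/4680.00 = 32.69 mm; Ȳ = 421200.00/4680.00 = 90.00 mm.

X̄ = 32.69 mm, Ȳ = 90.00 mm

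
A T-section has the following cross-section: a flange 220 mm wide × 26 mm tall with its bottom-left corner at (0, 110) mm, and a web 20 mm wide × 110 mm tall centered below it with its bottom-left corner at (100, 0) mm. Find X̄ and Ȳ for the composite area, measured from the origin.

Part | A | x̄ᵢ | ȳᵢ | A·x̄ᵢ | A·ȳᵢ
web | 2200.00 | 110.00 | 55.00 | 242000.00 | 121000.00
flange | 5720.00 | 110.00 | 123.00 | 629200.00 | 703560.00
Σ | 7920.00 |  |  | 871200.00 | 824560.00
X̄ = 871200.00 / 7920.00 = 110.00 mm
Ȳ = 824560.00 / 7920.00 = 104.11 mm

X̄ = 110.00 mm, Ȳ = 104.11 mm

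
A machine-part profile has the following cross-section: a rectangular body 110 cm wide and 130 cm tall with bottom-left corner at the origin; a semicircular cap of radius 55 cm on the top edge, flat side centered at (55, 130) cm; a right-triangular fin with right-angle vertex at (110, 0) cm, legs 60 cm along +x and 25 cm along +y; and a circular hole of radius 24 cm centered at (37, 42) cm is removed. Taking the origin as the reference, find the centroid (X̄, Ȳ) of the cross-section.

X̄ = 59.94 cm, Ȳ = 88.28 cm

rectangular body: A = 110 × 130 = 14300.00, centroid at (55.00, 65.00).
semicircular top: A = ½π·55² = 4751.66, centroid at (55.00, 153.34).
triangular fin: A = ½·60·25 = 750.00, centroid at (130.00, 8.33).
hole: A = −π·24² = -1809.56, centroid at (37.00, 42.00).
ΣA = 17992.10 cm², ΣAX̄ = 1078387.62 cm³, ΣAȲ = 1588380.91 cm³.
X̄ = 1078387.62/17992.10 = 59.94 cm; Ȳ = 1588380.91/17992.10 = 88.28 cm.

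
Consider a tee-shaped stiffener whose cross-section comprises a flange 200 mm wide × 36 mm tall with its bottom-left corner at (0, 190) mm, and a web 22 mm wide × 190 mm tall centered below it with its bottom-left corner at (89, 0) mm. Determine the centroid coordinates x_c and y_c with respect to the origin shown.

x_c = 100.00 mm, y_c = 166.49 mm

web: A = 22 × 190 = 4180.00, centroid at (100.00, 95.00).
flange: A = 200 × 36 = 7200.00, centroid at (100.00, 208.00).
ΣA = 11380.00 mm²
ΣAx_c = (4180.00)(100.00) + (7200.00)(100.00) = 1138000.00 mm³
ΣAy_c = (4180.00)(95.00) + (7200.00)(208.00) = 1894700.00 mm³
x_c = 1138000.00 / 11380.00 = 100.00 mm
y_c = 1894700.00 / 11380.00 = 166.49 mm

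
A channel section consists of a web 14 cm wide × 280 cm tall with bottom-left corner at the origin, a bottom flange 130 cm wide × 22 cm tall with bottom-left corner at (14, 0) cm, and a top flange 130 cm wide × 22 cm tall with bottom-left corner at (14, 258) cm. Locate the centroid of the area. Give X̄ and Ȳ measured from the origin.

X̄ = 49.72 cm, Ȳ = 140.00 cm

Part | A | x̄ᵢ | ȳᵢ | A·x̄ᵢ | A·ȳᵢ
web | 3920.00 | 7.00 | 140.00 | 27440.00 | 548800.00
bottom flange | 2860.00 | 79.00 | 11.00 | 225940.00 | 31460.00
top flange | 2860.00 | 79.00 | 269.00 | 225940.00 | 769340.00
Σ | 9640.00 |  |  | 479320.00 | 1349600.00
X̄ = 479320.00 / 9640.00 = 49.72 cm
Ȳ = 1349600.00 / 9640.00 = 140.00 cm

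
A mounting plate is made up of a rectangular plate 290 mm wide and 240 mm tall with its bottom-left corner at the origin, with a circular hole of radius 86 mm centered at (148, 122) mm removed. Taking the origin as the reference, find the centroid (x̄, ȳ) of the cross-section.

x̄ = 143.50 mm, ȳ = 119.00 mm

plate: A = 290 × 240 = 69600.00, centroid at (145.00, 120.00).
hole: A = −π·86² = -23235.22, centroid at (148.00, 122.00).
ΣA = 46364.78 mm², ΣAx̄ = 6653187.55 mm³, ΣAȳ = 5517303.25 mm³.
x̄ = 6653187.55/46364.78 = 143.50 mm; ȳ = 5517303.25/46364.78 = 119.00 mm.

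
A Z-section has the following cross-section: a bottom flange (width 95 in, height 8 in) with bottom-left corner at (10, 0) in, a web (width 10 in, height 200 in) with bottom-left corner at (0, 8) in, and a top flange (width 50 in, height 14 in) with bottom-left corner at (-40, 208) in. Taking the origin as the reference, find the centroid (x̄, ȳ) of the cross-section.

x̄ = 12.49 in, ȳ = 106.80 in

bottom flange: A = 95 × 8 = 760.00, centroid at (57.50, 4.00).
web: A = 10 × 200 = 2000.00, centroid at (5.00, 108.00).
top flange: A = 50 × 14 = 700.00, centroid at (-15.00, 215.00).
ΣA = 3460.00 in²
ΣAx̄ = (760.00)(57.50) + (2000.00)(5.00) + (700.00)(-15.00) = 43200.00 in³
ΣAȳ = (760.00)(4.00) + (2000.00)(108.00) + (700.00)(215.00) = 369540.00 in³
x̄ = 43200.00 / 3460.00 = 12.49 in
ȳ = 369540.00 / 3460.00 = 106.80 in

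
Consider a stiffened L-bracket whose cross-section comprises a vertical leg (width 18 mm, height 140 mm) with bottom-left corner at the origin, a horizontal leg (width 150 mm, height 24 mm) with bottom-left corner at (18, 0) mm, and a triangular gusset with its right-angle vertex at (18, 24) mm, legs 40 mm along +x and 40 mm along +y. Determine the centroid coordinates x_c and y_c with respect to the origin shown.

x_c = 55.28 mm, y_c = 36.05 mm

vertical leg: A = 18 × 140 = 2520.00, centroid at (9.00, 70.00).
horizontal leg: A = 150 × 24 = 3600.00, centroid at (93.00, 12.00).
gusset: A = ½·40·40 = 800.00, centroid at (31.33, 37.33).
ΣA = 6920.00 mm²
ΣAx_c = (2520.00)(9.00) + (3600.00)(93.00) + (800.00)(31.33) = 382546.67 mm³
ΣAy_c = (2520.00)(70.00) + (3600.00)(12.00) + (800.00)(37.33) = 249466.67 mm³
x_c = 382546.67 / 6920.00 = 55.28 mm
y_c = 249466.67 / 6920.00 = 36.05 mm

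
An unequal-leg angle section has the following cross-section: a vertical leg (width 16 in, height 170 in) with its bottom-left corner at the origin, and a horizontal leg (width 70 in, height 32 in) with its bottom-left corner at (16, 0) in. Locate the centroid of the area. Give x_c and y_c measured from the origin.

vertical leg: A = 16 × 170 = 2720.00, centroid at (8.00, 85.00).
horizontal leg: A = 70 × 32 = 2240.00, centroid at (51.00, 16.00).
ΣA = 4960.00 in²
ΣAx_c = (2720.00)(8.00) + (2240.00)(51.00) = 136000.00 in³
ΣAy_c = (2720.00)(85.00) + (2240.00)(16.00) = 267040.00 in³
x_c = 136000.00 / 4960.00 = 27.42 in
y_c = 267040.00 / 4960.00 = 53.84 in

x_c = 27.42 in, y_c = 53.84 in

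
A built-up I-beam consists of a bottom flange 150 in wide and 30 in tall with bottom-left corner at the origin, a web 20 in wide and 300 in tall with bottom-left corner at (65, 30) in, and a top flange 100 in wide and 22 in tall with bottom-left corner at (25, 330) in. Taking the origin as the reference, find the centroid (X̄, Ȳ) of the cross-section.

X̄ = 75.00 in, Ȳ = 149.43 in

bottom flange: A = 150 × 30 = 4500.00, centroid at (75.00, 15.00).
web: A = 20 × 300 = 6000.00, centroid at (75.00, 180.00).
top flange: A = 100 × 22 = 2200.00, centroid at (75.00, 341.00).
ΣA = 12700.00 in²
ΣAX̄ = (4500.00)(75.00) + (6000.00)(75.00) + (2200.00)(75.00) = 952500.00 in³
ΣAȲ = (4500.00)(15.00) + (6000.00)(180.00) + (2200.00)(341.00) = 1897700.00 in³
X̄ = 952500.00 / 12700.00 = 75.00 in
Ȳ = 1897700.00 / 12700.00 = 149.43 in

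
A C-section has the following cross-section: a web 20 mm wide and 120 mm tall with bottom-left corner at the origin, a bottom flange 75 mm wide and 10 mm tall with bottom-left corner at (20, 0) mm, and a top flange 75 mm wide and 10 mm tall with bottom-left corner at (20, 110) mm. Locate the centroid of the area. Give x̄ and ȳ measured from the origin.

x̄ = 28.27 mm, ȳ = 60.00 mm

web: A = 20 × 120 = 2400.00, centroid at (10.00, 60.00).
bottom flange: A = 75 × 10 = 750.00, centroid at (57.50, 5.00).
top flange: A = 75 × 10 = 750.00, centroid at (57.50, 115.00).
ΣA = 3900.00 mm²
ΣAx̄ = (2400.00)(10.00) + (750.00)(57.50) + (750.00)(57.50) = 110250.00 mm³
ΣAȳ = (2400.00)(60.00) + (750.00)(5.00) + (750.00)(115.00) = 234000.00 mm³
x̄ = 110250.00 / 3900.00 = 28.27 mm
ȳ = 234000.00 / 3900.00 = 60.00 mm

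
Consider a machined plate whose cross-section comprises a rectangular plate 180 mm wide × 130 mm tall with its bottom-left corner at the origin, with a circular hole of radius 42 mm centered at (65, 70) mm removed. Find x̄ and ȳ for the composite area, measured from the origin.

x̄ = 97.76 mm, ȳ = 63.45 mm

plate: A = 180 × 130 = 23400.00, centroid at (90.00, 65.00).
hole: A = −π·42² = -5541.77, centroid at (65.00, 70.00).
ΣA = 17858.23 mm², ΣAx̄ = 1745784.99 mm³, ΣAȳ = 1133076.14 mm³.
x̄ = 1745784.99/17858.23 = 97.76 mm; ȳ = 1133076.14/17858.23 = 63.45 mm.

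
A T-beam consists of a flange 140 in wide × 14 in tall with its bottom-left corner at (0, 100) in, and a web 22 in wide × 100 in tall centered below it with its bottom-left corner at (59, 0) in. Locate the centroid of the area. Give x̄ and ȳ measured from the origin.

x̄ = 70.00 in, ȳ = 76.86 in

web: A = 22 × 100 = 2200.00, centroid at (70.00, 50.00).
flange: A = 140 × 14 = 1960.00, centroid at (70.00, 107.00).
ΣA = 4160.00 in², ΣAx̄ = 291200.00 in³, ΣAȳ = 319720.00 in³.
x̄ = 291200.00/4160.00 = 70.00 in; ȳ = 319720.00/4160.00 = 76.86 in.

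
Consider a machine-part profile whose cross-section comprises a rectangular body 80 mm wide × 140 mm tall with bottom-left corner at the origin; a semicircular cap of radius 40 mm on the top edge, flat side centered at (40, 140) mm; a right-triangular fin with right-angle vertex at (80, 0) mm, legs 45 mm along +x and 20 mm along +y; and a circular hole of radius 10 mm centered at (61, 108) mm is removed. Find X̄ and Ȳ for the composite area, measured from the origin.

X̄ = 41.31 mm, Ȳ = 82.86 mm

rectangular body: A = 80 × 140 = 11200.00, centroid at (40.00, 70.00).
semicircular top: A = ½π·40² = 2513.27, centroid at (40.00, 156.98).
triangular fin: A = ½·45·20 = 450.00, centroid at (95.00, 6.67).
hole: A = −π·10² = -314.16, centroid at (61.00, 108.00).
ΣA = 13849.11 mm², ΣAX̄ = 572117.25 mm³, ΣAȲ = 1147595.84 mm³.
X̄ = 572117.25/13849.11 = 41.31 mm; Ȳ = 1147595.84/13849.11 = 82.86 mm.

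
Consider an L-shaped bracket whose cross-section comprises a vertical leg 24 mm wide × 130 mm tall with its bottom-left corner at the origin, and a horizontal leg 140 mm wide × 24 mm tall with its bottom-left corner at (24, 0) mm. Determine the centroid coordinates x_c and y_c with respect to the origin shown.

x_c = 54.52 mm, y_c = 37.52 mm

vertical leg: A = 24 × 130 = 3120.00, centroid at (12.00, 65.00).
horizontal leg: A = 140 × 24 = 3360.00, centroid at (94.00, 12.00).
ΣA = 6480.00 mm², ΣAx_c = 353280.00 mm³, ΣAy_c = 243120.00 mm³.
x_c = 353280.00/6480.00 = 54.52 mm; y_c = 243120.00/6480.00 = 37.52 mm.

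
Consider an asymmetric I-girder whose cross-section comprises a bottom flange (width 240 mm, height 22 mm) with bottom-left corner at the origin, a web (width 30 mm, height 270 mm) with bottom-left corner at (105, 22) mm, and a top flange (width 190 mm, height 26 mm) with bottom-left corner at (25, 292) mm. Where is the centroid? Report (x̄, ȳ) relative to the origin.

x̄ = 120.00 mm, ȳ = 154.83 mm

bottom flange: A = 240 × 22 = 5280.00, centroid at (120.00, 11.00).
web: A = 30 × 270 = 8100.00, centroid at (120.00, 157.00).
top flange: A = 190 × 26 = 4940.00, centroid at (120.00, 305.00).
ΣA = 18320.00 mm², ΣAx̄ = 2198400.00 mm³, ΣAȳ = 2836480.00 mm³.
x̄ = 2198400.00/18320.00 = 120.00 mm; ȳ = 2836480.00/18320.00 = 154.83 mm.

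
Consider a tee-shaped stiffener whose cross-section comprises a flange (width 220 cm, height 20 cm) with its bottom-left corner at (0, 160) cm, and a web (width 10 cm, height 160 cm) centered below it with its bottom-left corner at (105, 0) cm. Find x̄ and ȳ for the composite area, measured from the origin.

x̄ = 110.00 cm, ȳ = 146.00 cm

web: A = 10 × 160 = 1600.00, centroid at (110.00, 80.00).
flange: A = 220 × 20 = 4400.00, centroid at (110.00, 170.00).
ΣA = 6000.00 cm², ΣAx̄ = 660000.00 cm³, ΣAȳ = 876000.00 cm³.
x̄ = 660000.00/6000.00 = 110.00 cm; ȳ = 876000.00/6000.00 = 146.00 cm.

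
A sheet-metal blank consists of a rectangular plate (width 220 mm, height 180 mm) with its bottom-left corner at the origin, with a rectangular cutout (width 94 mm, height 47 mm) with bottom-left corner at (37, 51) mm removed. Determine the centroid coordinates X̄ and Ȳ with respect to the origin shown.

X̄ = 113.26 mm, Ȳ = 91.95 mm

plate: A = 220 × 180 = 39600.00, centroid at (110.00, 90.00).
hole: A = −(94 × 47) = -4418.00, centroid at (84.00, 74.50).
ΣA = 35182.00 mm²
ΣAX̄ = (39600.00)(110.00) + (-4418.00)(84.00) = 3984888.00 mm³
ΣAȲ = (39600.00)(90.00) + (-4418.00)(74.50) = 3234859.00 mm³
X̄ = 3984888.00 / 35182.00 = 113.26 mm
Ȳ = 3234859.00 / 35182.00 = 91.95 mm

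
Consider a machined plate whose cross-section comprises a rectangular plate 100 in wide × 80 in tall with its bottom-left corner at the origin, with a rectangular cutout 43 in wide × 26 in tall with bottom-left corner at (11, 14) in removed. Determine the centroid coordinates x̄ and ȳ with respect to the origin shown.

x̄ = 52.84 in, ȳ = 42.11 in

plate: A = 100 × 80 = 8000.00, centroid at (50.00, 40.00).
hole: A = −(43 × 26) = -1118.00, centroid at (32.50, 27.00).
ΣA = 6882.00 in², ΣAx̄ = 363665.00 in³, ΣAȳ = 289814.00 in³.
x̄ = 363665.00/6882.00 = 52.84 in; ȳ = 289814.00/6882.00 = 42.11 in.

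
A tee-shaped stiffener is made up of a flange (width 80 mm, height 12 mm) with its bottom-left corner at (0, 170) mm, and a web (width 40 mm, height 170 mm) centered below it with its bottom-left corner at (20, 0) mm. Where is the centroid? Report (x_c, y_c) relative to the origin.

Part | A | x̄ᵢ | ȳᵢ | A·x̄ᵢ | A·ȳᵢ
web | 6800.00 | 40.00 | 85.00 | 272000.00 | 578000.00
flange | 960.00 | 40.00 | 176.00 | 38400.00 | 168960.00
Σ | 7760.00 |  |  | 310400.00 | 746960.00
x_c = 310400.00 / 7760.00 = 40.00 mm
y_c = 746960.00 / 7760.00 = 96.26 mm

x_c = 40.00 mm, y_c = 96.26 mm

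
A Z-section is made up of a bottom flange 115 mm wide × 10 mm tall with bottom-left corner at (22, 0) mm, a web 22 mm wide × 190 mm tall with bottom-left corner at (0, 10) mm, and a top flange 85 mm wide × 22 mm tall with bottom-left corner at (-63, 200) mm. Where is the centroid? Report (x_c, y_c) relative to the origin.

Part | A | x̄ᵢ | ȳᵢ | A·x̄ᵢ | A·ȳᵢ
bottom flange | 1150.00 | 79.50 | 5.00 | 91425.00 | 5750.00
web | 4180.00 | 11.00 | 105.00 | 45980.00 | 438900.00
top flange | 1870.00 | -20.50 | 211.00 | -38335.00 | 394570.00
Σ | 7200.00 |  |  | 99070.00 | 839220.00
x_c = 99070.00 / 7200.00 = 13.76 mm
y_c = 839220.00 / 7200.00 = 116.56 mm

x_c = 13.76 mm, y_c = 116.56 mm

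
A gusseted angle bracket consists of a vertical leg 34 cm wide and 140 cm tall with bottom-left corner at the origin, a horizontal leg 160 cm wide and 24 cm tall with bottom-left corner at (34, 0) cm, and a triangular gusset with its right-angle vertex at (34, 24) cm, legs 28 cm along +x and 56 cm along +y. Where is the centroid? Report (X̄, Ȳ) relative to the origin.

X̄ = 58.89 cm, Ȳ = 43.98 cm

vertical leg: A = 34 × 140 = 4760.00, centroid at (17.00, 70.00).
horizontal leg: A = 160 × 24 = 3840.00, centroid at (114.00, 12.00).
gusset: A = ½·28·56 = 784.00, centroid at (43.33, 42.67).
ΣA = 9384.00 cm², ΣAX̄ = 552653.33 cm³, ΣAȲ = 412730.67 cm³.
X̄ = 552653.33/9384.00 = 58.89 cm; Ȳ = 412730.67/9384.00 = 43.98 cm.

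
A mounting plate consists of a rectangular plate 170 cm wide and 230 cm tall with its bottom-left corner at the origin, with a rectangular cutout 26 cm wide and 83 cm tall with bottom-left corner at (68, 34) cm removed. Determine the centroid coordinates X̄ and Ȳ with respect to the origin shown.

plate: A = 170 × 230 = 39100.00, centroid at (85.00, 115.00).
hole: A = −(26 × 83) = -2158.00, centroid at (81.00, 75.50).
ΣA = 36942.00 cm², ΣAX̄ = 3148702.00 cm³, ΣAȲ = 4333571.00 cm³.
X̄ = 3148702.00/36942.00 = 85.23 cm; Ȳ = 4333571.00/36942.00 = 117.31 cm.

X̄ = 85.23 cm, Ȳ = 117.31 cm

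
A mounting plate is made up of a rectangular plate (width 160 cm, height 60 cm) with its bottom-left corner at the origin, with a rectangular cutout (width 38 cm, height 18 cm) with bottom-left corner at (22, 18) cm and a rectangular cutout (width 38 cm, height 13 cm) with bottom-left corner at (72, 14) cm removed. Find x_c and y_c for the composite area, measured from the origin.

Part | A | x̄ᵢ | ȳᵢ | A·x̄ᵢ | A·ȳᵢ
plate | 9600.00 | 80.00 | 30.00 | 768000.00 | 288000.00
hole 1 | -684.00 | 41.00 | 27.00 | -28044.00 | -18468.00
hole 2 | -494.00 | 91.00 | 20.50 | -44954.00 | -10127.00
Σ | 8422.00 |  |  | 695002.00 | 259405.00
x_c = 695002.00 / 8422.00 = 82.52 cm
y_c = 259405.00 / 8422.00 = 30.80 cm

x_c = 82.52 cm, y_c = 30.80 cm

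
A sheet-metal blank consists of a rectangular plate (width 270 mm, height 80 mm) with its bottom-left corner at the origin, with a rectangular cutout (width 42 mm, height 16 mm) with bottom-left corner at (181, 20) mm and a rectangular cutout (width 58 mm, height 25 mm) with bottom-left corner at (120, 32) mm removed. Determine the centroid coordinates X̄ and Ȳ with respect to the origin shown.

plate: A = 270 × 80 = 21600.00, centroid at (135.00, 40.00).
hole 1: A = −(42 × 16) = -672.00, centroid at (202.00, 28.00).
hole 2: A = −(58 × 25) = -1450.00, centroid at (149.00, 44.50).
ΣA = 19478.00 mm²
ΣAX̄ = (21600.00)(135.00) + (-672.00)(202.00) + (-1450.00)(149.00) = 2564206.00 mm³
ΣAȲ = (21600.00)(40.00) + (-672.00)(28.00) + (-1450.00)(44.50) = 780659.00 mm³
X̄ = 2564206.00 / 19478.00 = 131.65 mm
Ȳ = 780659.00 / 19478.00 = 40.08 mm

X̄ = 131.65 mm, Ȳ = 40.08 mm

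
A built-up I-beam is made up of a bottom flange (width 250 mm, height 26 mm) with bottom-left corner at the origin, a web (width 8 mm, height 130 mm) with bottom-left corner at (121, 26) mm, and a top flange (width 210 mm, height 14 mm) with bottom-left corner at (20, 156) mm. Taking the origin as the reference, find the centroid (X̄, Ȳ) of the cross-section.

Part | A | x̄ᵢ | ȳᵢ | A·x̄ᵢ | A·ȳᵢ
bottom flange | 6500.00 | 125.00 | 13.00 | 812500.00 | 84500.00
web | 1040.00 | 125.00 | 91.00 | 130000.00 | 94640.00
top flange | 2940.00 | 125.00 | 163.00 | 367500.00 | 479220.00
Σ | 10480.00 |  |  | 1310000.00 | 658360.00
X̄ = 1310000.00 / 10480.00 = 125.00 mm
Ȳ = 658360.00 / 10480.00 = 62.82 mm

X̄ = 125.00 mm, Ȳ = 62.82 mm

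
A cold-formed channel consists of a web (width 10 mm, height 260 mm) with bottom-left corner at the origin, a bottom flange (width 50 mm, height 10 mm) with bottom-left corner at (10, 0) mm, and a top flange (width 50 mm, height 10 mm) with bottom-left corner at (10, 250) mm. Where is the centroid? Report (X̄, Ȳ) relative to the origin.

web: A = 10 × 260 = 2600.00, centroid at (5.00, 130.00).
bottom flange: A = 50 × 10 = 500.00, centroid at (35.00, 5.00).
top flange: A = 50 × 10 = 500.00, centroid at (35.00, 255.00).
ΣA = 3600.00 mm²
ΣAX̄ = (2600.00)(5.00) + (500.00)(35.00) + (500.00)(35.00) = 48000.00 mm³
ΣAȲ = (2600.00)(130.00) + (500.00)(5.00) + (500.00)(255.00) = 468000.00 mm³
X̄ = 48000.00 / 3600.00 = 13.33 mm
Ȳ = 468000.00 / 3600.00 = 130.00 mm

X̄ = 13.33 mm, Ȳ = 130.00 mm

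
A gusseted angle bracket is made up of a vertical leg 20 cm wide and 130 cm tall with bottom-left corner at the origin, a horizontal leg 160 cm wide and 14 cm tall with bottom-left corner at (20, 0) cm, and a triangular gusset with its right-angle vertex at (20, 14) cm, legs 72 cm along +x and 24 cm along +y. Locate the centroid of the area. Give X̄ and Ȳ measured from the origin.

X̄ = 50.49 cm, Ȳ = 35.71 cm

Part | A | x̄ᵢ | ȳᵢ | A·x̄ᵢ | A·ȳᵢ
vertical leg | 2600.00 | 10.00 | 65.00 | 26000.00 | 169000.00
horizontal leg | 2240.00 | 100.00 | 7.00 | 224000.00 | 15680.00
gusset | 864.00 | 44.00 | 22.00 | 38016.00 | 19008.00
Σ | 5704.00 |  |  | 288016.00 | 203688.00
X̄ = 288016.00 / 5704.00 = 50.49 cm
Ȳ = 203688.00 / 5704.00 = 35.71 cm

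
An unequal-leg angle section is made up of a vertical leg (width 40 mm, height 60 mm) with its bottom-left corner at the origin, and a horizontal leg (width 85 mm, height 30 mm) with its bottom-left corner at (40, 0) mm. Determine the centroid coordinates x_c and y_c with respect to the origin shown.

vertical leg: A = 40 × 60 = 2400.00, centroid at (20.00, 30.00).
horizontal leg: A = 85 × 30 = 2550.00, centroid at (82.50, 15.00).
ΣA = 4950.00 mm²
ΣAx_c = (2400.00)(20.00) + (2550.00)(82.50) = 258375.00 mm³
ΣAy_c = (2400.00)(30.00) + (2550.00)(15.00) = 110250.00 mm³
x_c = 258375.00 / 4950.00 = 52.20 mm
y_c = 110250.00 / 4950.00 = 22.27 mm

x_c = 52.20 mm, y_c = 22.27 mm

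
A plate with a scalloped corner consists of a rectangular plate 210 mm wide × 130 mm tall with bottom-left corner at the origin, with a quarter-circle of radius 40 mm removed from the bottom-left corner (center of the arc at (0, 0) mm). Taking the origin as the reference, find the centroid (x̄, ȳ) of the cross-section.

x̄ = 109.25 mm, ȳ = 67.32 mm

plate: A = 210 × 130 = 27300.00, centroid at (105.00, 65.00).
removed quarter-circle: A = −¼π·40² = -1256.64, centroid at (16.98, 16.98).
ΣA = 26043.36 mm², ΣAx̄ = 2845166.67 mm³, ΣAȳ = 1753166.67 mm³.
x̄ = 2845166.67/26043.36 = 109.25 mm; ȳ = 1753166.67/26043.36 = 67.32 mm.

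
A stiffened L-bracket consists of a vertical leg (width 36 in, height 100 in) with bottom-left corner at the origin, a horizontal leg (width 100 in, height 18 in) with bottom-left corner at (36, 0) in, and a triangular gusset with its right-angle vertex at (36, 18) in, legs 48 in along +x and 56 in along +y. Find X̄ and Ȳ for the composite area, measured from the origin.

X̄ = 42.93 in, Ȳ = 36.40 in

vertical leg: A = 36 × 100 = 3600.00, centroid at (18.00, 50.00).
horizontal leg: A = 100 × 18 = 1800.00, centroid at (86.00, 9.00).
gusset: A = ½·48·56 = 1344.00, centroid at (52.00, 36.67).
ΣA = 6744.00 in²
ΣAX̄ = (3600.00)(18.00) + (1800.00)(86.00) + (1344.00)(52.00) = 289488.00 in³
ΣAȲ = (3600.00)(50.00) + (1800.00)(9.00) + (1344.00)(36.67) = 245480.00 in³
X̄ = 289488.00 / 6744.00 = 42.93 in
Ȳ = 245480.00 / 6744.00 = 36.40 in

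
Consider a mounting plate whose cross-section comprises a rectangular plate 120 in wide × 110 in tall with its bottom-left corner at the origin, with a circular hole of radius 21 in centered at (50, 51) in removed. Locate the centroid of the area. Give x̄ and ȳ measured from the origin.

plate: A = 120 × 110 = 13200.00, centroid at (60.00, 55.00).
hole: A = −π·21² = -1385.44, centroid at (50.00, 51.00).
ΣA = 11814.56 in², ΣAx̄ = 722727.88 in³, ΣAȳ = 655342.44 in³.
x̄ = 722727.88/11814.56 = 61.17 in; ȳ = 655342.44/11814.56 = 55.47 in.

x̄ = 61.17 in, ȳ = 55.47 in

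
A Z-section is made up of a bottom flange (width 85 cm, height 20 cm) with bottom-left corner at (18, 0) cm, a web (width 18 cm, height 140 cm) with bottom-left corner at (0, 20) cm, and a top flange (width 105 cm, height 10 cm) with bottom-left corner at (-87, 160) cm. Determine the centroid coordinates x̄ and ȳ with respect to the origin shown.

Part | A | x̄ᵢ | ȳᵢ | A·x̄ᵢ | A·ȳᵢ
bottom flange | 1700.00 | 60.50 | 10.00 | 102850.00 | 17000.00
web | 2520.00 | 9.00 | 90.00 | 22680.00 | 226800.00
top flange | 1050.00 | -34.50 | 165.00 | -36225.00 | 173250.00
Σ | 5270.00 |  |  | 89305.00 | 417050.00
x̄ = 89305.00 / 5270.00 = 16.95 cm
ȳ = 417050.00 / 5270.00 = 79.14 cm

x̄ = 16.95 cm, ȳ = 79.14 cm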